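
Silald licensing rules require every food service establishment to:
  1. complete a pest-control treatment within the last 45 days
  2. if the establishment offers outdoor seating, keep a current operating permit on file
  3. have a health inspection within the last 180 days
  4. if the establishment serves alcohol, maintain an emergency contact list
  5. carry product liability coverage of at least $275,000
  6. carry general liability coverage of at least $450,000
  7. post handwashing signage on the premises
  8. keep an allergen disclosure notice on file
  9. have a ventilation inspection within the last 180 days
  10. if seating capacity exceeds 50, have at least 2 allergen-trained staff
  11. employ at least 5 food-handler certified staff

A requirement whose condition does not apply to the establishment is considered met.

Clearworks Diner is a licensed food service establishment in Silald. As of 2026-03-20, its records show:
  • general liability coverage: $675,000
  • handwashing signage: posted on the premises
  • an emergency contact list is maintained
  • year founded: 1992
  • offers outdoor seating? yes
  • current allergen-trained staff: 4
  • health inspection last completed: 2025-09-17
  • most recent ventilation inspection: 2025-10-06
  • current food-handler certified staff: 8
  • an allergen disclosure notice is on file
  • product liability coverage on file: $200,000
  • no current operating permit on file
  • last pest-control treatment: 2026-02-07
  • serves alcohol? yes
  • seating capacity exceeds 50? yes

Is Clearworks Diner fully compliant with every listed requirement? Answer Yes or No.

1. pest-control treatment 41 days ago vs limit 45 → met
2. condition 'offers outdoor seating' holds; current operating permit absent → not met
3. health inspection 184 days ago vs limit 180 → not met
4. condition 'serves alcohol' holds; emergency contact list present → met
5. product liability coverage $200,000 < $275,000 → not met
6. general liability coverage $675,000 ≥ $450,000 → met
7. handwashing signage present → met
8. allergen disclosure notice present → met
9. ventilation inspection 165 days ago vs limit 180 → met
10. condition 'seating capacity exceeds 50' holds; allergen-trained staff 4 ≥ 2 → met
11. food-handler certified staff 8 ≥ 5 → met
Not met: 2, 3, 5

No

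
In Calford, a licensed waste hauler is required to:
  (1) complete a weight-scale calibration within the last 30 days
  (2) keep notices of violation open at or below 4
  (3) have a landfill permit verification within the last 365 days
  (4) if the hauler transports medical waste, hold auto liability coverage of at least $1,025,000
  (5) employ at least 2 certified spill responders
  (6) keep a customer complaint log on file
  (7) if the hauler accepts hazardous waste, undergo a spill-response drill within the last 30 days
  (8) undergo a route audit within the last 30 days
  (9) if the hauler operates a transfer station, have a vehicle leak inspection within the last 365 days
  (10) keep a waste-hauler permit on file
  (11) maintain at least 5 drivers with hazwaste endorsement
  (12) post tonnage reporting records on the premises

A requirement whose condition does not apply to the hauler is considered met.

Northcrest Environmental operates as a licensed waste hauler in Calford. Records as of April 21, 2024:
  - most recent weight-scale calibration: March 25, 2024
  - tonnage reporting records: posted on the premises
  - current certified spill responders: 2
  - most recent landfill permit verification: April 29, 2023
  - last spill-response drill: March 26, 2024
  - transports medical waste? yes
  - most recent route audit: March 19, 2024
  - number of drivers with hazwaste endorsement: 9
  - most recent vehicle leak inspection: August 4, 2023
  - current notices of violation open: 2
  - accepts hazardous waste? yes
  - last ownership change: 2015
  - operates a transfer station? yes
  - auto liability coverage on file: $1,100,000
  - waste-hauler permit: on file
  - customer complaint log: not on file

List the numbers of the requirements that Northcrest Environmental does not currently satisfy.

1. weight-scale calibration 27 days ago vs limit 30 → met
2. notices of violation open 2 ≤ 4 → met
3. landfill permit verification 358 days ago vs limit 365 → met
4. condition 'transports medical waste' holds; auto liability coverage $1,100,000 ≥ $1,025,000 → met
5. certified spill responders 2 ≥ 2 → met
6. customer complaint log absent → not met
7. condition 'accepts hazardous waste' holds; spill-response drill 26 days ago vs limit 30 → met
8. route audit 33 days ago vs limit 30 → not met
9. condition 'operates a transfer station' holds; vehicle leak inspection 261 days ago vs limit 365 → met
10. waste-hauler permit present → met
11. drivers with hazwaste endorsement 9 ≥ 5 → met
12. tonnage reporting records present → met
Not met: 6, 8

6, 8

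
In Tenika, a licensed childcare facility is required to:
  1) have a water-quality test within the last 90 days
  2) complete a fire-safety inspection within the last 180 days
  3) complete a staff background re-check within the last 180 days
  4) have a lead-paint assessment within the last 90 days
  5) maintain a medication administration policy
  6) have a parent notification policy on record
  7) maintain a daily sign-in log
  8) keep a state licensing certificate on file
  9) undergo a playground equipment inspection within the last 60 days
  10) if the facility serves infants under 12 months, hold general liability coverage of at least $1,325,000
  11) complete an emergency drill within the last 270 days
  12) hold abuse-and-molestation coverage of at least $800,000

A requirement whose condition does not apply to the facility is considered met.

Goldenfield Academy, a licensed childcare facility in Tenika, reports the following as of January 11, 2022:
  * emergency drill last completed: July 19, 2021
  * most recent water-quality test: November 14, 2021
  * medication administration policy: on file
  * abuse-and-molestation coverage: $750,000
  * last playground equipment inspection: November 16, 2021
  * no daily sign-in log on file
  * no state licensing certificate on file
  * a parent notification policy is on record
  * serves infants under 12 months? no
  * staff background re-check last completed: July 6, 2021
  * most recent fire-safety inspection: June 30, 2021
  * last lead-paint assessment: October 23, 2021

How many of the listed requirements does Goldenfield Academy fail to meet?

5

1. water-quality test 58 days ago vs limit 90 → met
2. fire-safety inspection 195 days ago vs limit 180 → not met
3. staff background re-check 189 days ago vs limit 180 → not met
4. lead-paint assessment 80 days ago vs limit 90 → met
5. medication administration policy present → met
6. parent notification policy present → met
7. daily sign-in log absent → not met
8. state licensing certificate absent → not met
9. playground equipment inspection 56 days ago vs limit 60 → met
10. condition 'serves infants under 12 months' does not hold → requirement n/a → met
11. emergency drill 176 days ago vs limit 270 → met
12. abuse-and-molestation coverage $750,000 < $800,000 → not met
Not met: 5 of 12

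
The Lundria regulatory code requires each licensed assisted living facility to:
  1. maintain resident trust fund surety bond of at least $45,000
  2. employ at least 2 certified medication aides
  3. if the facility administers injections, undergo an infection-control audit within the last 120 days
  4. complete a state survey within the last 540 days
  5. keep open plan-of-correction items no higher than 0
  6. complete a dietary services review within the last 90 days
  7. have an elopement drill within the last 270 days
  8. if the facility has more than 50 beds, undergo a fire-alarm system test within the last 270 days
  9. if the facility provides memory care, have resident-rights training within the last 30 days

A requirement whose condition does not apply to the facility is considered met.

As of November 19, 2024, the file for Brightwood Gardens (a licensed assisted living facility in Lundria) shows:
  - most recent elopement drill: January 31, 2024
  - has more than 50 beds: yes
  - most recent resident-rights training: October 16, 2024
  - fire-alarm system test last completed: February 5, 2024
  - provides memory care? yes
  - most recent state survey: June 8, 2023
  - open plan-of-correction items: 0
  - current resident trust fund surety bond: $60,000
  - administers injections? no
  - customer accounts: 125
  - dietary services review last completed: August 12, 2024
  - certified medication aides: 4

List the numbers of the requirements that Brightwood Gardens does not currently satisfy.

6, 7, 8, 9

1. resident trust fund surety bond $60,000 ≥ $45,000 → met
2. certified medication aides 4 ≥ 2 → met
3. condition 'administers injections' does not hold → requirement n/a → met
4. state survey 530 days ago vs limit 540 → met
5. open plan-of-correction items 0 ≤ 0 → met
6. dietary services review 99 days ago vs limit 90 → not met
7. elopement drill 293 days ago vs limit 270 → not met
8. condition 'has more than 50 beds' holds; fire-alarm system test 288 days ago vs limit 270 → not met
9. condition 'provides memory care' holds; resident-rights training 34 days ago vs limit 30 → not met
Not met: 6, 7, 8, 9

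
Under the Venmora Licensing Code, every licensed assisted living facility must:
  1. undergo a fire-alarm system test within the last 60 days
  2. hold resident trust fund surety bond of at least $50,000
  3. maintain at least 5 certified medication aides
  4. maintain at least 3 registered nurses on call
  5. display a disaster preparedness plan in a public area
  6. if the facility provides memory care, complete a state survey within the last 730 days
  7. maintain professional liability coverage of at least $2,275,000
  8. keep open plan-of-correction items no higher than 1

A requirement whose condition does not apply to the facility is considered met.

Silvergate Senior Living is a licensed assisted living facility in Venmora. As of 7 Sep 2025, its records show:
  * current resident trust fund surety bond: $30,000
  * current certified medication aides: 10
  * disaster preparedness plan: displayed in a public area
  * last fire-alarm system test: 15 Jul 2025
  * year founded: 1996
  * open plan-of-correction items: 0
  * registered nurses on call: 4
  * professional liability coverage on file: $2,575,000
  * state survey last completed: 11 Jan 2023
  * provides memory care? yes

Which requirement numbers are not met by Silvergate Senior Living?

1. fire-alarm system test 54 days ago vs limit 60 → met
2. resident trust fund surety bond $30,000 < $50,000 → not met
3. certified medication aides 10 ≥ 5 → met
4. registered nurses on call 4 ≥ 3 → met
5. disaster preparedness plan present → met
6. condition 'provides memory care' holds; state survey 970 days ago vs limit 730 → not met
7. professional liability coverage $2,575,000 ≥ $2,275,000 → met
8. open plan-of-correction items 0 ≤ 1 → met
Not met: 2, 6

2, 6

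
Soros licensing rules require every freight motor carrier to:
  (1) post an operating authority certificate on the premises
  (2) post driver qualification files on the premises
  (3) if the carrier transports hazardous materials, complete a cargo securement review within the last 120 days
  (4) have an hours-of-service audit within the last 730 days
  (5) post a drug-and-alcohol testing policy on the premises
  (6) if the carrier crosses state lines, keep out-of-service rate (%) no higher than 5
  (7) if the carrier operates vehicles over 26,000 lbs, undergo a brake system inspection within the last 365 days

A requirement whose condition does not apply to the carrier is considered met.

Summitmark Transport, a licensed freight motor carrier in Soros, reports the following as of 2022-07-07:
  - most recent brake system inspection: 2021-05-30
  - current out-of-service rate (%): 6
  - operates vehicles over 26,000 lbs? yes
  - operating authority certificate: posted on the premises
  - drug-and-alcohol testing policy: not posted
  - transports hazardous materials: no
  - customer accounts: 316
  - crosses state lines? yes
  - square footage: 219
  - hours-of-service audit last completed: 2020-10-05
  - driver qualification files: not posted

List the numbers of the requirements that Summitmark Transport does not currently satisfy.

2, 5, 6, 7

1. operating authority certificate present → met
2. driver qualification files absent → not met
3. condition 'transports hazardous materials' does not hold → requirement n/a → met
4. hours-of-service audit 640 days ago vs limit 730 → met
5. drug-and-alcohol testing policy absent → not met
6. condition 'crosses state lines' holds; out-of-service rate (%) 6 > 5 → not met
7. condition 'operates vehicles over 26,000 lbs' holds; brake system inspection 403 days ago vs limit 365 → not met
Not met: 2, 5, 6, 7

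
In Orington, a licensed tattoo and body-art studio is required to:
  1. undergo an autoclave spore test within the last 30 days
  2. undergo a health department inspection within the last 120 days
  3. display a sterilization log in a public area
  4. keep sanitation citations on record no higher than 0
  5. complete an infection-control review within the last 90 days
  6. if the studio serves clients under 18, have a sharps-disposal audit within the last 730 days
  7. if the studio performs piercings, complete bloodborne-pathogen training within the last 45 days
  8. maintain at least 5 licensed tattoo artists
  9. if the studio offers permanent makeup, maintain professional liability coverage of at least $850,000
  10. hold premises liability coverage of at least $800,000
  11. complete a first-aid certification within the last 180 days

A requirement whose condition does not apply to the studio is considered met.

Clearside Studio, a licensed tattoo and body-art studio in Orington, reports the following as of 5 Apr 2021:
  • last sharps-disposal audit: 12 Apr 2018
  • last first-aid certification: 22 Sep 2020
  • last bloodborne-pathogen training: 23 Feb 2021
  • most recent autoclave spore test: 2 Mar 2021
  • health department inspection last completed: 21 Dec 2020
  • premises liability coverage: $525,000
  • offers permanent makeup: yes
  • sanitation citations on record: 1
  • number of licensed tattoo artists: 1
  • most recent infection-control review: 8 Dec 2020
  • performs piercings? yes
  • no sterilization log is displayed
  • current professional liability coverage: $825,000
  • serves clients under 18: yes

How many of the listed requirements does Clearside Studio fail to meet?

1. autoclave spore test 34 days ago vs limit 30 → not met
2. health department inspection 105 days ago vs limit 120 → met
3. sterilization log absent → not met
4. sanitation citations on record 1 > 0 → not met
5. infection-control review 118 days ago vs limit 90 → not met
6. condition 'serves clients under 18' holds; sharps-disposal audit 1089 days ago vs limit 730 → not met
7. condition 'performs piercings' holds; bloodborne-pathogen training 41 days ago vs limit 45 → met
8. licensed tattoo artists 1 < 5 → not met
9. condition 'offers permanent makeup' holds; professional liability coverage $825,000 < $850,000 → not met
10. premises liability coverage $525,000 < $800,000 → not met
11. first-aid certification 195 days ago vs limit 180 → not met
Not met: 9 of 11

9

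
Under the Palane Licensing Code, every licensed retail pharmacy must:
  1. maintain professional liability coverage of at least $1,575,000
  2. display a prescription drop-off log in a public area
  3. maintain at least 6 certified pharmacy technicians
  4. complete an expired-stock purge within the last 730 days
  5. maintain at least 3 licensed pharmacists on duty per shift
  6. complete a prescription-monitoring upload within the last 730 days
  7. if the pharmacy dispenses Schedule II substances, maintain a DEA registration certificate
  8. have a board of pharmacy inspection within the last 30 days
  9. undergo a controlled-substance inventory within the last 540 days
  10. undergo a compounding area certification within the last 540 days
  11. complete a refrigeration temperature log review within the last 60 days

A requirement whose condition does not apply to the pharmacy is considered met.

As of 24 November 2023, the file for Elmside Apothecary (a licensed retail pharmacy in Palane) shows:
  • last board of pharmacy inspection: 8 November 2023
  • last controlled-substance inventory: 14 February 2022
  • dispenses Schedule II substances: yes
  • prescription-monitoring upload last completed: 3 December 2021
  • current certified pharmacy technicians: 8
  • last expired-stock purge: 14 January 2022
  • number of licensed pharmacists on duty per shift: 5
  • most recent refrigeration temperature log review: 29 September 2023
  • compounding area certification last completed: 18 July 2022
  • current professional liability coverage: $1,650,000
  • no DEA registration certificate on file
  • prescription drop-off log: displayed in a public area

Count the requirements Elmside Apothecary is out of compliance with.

1. professional liability coverage $1,650,000 ≥ $1,575,000 → met
2. prescription drop-off log present → met
3. certified pharmacy technicians 8 ≥ 6 → met
4. expired-stock purge 679 days ago vs limit 730 → met
5. licensed pharmacists on duty per shift 5 ≥ 3 → met
6. prescription-monitoring upload 721 days ago vs limit 730 → met
7. condition 'dispenses Schedule II substances' holds; DEA registration certificate absent → not met
8. board of pharmacy inspection 16 days ago vs limit 30 → met
9. controlled-substance inventory 648 days ago vs limit 540 → not met
10. compounding area certification 494 days ago vs limit 540 → met
11. refrigeration temperature log review 56 days ago vs limit 60 → met
Not met: 2 of 11

2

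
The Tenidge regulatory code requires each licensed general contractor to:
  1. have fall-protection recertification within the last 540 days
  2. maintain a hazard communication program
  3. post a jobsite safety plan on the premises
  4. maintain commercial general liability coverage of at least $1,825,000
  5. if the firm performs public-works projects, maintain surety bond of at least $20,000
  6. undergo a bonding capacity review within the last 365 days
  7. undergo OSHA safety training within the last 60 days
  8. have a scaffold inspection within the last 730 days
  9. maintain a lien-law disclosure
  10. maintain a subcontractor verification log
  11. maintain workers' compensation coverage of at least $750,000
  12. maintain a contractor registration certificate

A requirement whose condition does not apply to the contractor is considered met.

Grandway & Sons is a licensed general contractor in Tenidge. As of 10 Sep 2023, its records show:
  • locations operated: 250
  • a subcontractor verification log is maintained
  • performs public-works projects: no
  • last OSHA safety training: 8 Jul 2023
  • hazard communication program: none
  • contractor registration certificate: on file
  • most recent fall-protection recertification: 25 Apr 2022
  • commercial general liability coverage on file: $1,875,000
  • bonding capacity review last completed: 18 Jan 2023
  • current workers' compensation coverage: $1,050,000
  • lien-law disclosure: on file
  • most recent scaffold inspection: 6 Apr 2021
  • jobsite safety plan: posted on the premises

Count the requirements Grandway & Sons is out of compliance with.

1. fall-protection recertification 503 days ago vs limit 540 → met
2. hazard communication program absent → not met
3. jobsite safety plan present → met
4. commercial general liability coverage $1,875,000 ≥ $1,825,000 → met
5. condition 'performs public-works projects' does not hold → requirement n/a → met
6. bonding capacity review 235 days ago vs limit 365 → met
7. OSHA safety training 64 days ago vs limit 60 → not met
8. scaffold inspection 887 days ago vs limit 730 → not met
9. lien-law disclosure present → met
10. subcontractor verification log present → met
11. workers' compensation coverage $1,050,000 ≥ $750,000 → met
12. contractor registration certificate present → met
Not met: 3 of 12

3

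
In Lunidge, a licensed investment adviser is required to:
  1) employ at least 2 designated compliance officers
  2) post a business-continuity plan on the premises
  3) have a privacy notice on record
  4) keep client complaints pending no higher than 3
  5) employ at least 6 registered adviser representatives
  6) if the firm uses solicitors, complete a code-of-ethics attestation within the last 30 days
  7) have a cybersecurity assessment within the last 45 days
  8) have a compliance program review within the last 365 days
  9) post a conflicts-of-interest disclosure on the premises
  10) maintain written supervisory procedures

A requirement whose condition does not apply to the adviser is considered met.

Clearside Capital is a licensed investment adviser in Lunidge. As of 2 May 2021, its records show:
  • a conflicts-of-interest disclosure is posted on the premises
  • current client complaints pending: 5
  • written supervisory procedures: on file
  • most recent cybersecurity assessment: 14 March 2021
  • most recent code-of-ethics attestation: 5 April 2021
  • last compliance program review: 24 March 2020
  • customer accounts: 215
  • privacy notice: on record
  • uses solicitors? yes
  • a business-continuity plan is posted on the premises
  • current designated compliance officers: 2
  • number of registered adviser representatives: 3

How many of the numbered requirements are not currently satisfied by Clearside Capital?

4

1. designated compliance officers 2 ≥ 2 → met
2. business-continuity plan present → met
3. privacy notice present → met
4. client complaints pending 5 > 3 → not met
5. registered adviser representatives 3 < 6 → not met
6. condition 'uses solicitors' holds; code-of-ethics attestation 27 days ago vs limit 30 → met
7. cybersecurity assessment 49 days ago vs limit 45 → not met
8. compliance program review 404 days ago vs limit 365 → not met
9. conflicts-of-interest disclosure present → met
10. written supervisory procedures present → met
Not met: 4 of 10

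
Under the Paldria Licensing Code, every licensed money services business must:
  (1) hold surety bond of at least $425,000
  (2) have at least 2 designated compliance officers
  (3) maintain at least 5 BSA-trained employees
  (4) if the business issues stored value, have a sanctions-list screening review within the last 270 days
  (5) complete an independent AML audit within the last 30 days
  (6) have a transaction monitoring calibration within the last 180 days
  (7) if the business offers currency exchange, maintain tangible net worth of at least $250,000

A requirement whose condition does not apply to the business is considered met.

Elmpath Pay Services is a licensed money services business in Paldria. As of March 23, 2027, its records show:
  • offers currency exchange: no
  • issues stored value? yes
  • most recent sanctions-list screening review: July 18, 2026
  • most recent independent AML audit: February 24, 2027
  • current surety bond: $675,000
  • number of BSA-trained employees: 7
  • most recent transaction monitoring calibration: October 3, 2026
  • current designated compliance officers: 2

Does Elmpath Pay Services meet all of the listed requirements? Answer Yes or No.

Yes

1. surety bond $675,000 ≥ $425,000 → met
2. designated compliance officers 2 ≥ 2 → met
3. BSA-trained employees 7 ≥ 5 → met
4. condition 'issues stored value' holds; sanctions-list screening review 248 days ago vs limit 270 → met
5. independent AML audit 27 days ago vs limit 30 → met
6. transaction monitoring calibration 171 days ago vs limit 180 → met
7. condition 'offers currency exchange' does not hold → requirement n/a → met
All met.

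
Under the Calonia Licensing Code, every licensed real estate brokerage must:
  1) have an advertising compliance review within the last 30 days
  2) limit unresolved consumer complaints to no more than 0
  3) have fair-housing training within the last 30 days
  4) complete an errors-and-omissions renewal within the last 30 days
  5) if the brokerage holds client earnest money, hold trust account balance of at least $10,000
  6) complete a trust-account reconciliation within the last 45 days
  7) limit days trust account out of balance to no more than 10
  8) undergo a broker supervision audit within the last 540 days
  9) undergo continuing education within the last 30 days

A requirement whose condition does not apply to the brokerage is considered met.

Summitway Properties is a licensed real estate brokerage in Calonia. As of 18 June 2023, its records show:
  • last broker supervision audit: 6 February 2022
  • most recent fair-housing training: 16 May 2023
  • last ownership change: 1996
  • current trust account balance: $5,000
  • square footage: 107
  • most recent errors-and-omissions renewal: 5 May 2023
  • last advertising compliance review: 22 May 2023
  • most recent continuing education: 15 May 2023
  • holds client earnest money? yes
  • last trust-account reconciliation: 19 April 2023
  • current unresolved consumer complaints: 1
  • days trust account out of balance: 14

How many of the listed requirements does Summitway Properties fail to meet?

7

1. advertising compliance review 27 days ago vs limit 30 → met
2. unresolved consumer complaints 1 > 0 → not met
3. fair-housing training 33 days ago vs limit 30 → not met
4. errors-and-omissions renewal 44 days ago vs limit 30 → not met
5. condition 'holds client earnest money' holds; trust account balance $5,000 < $10,000 → not met
6. trust-account reconciliation 60 days ago vs limit 45 → not met
7. days trust account out of balance 14 > 10 → not met
8. broker supervision audit 497 days ago vs limit 540 → met
9. continuing education 34 days ago vs limit 30 → not met
Not met: 7 of 9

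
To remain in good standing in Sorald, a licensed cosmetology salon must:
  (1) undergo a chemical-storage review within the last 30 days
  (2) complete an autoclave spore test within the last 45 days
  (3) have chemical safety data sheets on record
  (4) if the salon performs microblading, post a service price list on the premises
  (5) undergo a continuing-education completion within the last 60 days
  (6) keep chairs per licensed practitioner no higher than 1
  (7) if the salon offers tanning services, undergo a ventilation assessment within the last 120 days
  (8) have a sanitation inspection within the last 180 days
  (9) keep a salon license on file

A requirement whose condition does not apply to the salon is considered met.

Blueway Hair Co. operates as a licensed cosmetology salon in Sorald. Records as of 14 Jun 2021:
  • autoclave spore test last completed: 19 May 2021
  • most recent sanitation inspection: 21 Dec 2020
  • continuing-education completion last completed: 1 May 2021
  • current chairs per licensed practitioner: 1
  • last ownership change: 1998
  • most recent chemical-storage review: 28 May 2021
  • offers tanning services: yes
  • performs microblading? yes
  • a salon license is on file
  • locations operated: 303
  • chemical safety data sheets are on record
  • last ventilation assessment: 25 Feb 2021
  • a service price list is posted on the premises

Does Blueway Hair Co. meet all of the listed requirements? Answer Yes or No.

Yes

1. chemical-storage review 17 days ago vs limit 30 → met
2. autoclave spore test 26 days ago vs limit 45 → met
3. chemical safety data sheets present → met
4. condition 'performs microblading' holds; service price list present → met
5. continuing-education completion 44 days ago vs limit 60 → met
6. chairs per licensed practitioner 1 ≤ 1 → met
7. condition 'offers tanning services' holds; ventilation assessment 109 days ago vs limit 120 → met
8. sanitation inspection 175 days ago vs limit 180 → met
9. salon license present → met
All met.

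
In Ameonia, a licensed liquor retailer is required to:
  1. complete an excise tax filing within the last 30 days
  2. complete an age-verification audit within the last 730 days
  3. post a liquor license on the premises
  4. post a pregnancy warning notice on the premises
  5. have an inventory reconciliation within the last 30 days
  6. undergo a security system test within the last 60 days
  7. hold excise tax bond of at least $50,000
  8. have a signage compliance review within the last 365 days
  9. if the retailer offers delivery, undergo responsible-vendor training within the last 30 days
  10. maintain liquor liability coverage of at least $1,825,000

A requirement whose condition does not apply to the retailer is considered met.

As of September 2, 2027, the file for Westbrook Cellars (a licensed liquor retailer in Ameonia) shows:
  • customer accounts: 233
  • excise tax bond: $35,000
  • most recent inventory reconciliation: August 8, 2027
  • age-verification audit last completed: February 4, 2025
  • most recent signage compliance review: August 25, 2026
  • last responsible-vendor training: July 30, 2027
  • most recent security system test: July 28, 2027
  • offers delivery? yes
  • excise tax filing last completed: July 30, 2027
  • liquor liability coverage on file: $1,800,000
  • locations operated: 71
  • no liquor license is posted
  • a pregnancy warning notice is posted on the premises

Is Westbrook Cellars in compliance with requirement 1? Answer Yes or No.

No

1. excise tax filing 34 days ago vs limit 30 → not met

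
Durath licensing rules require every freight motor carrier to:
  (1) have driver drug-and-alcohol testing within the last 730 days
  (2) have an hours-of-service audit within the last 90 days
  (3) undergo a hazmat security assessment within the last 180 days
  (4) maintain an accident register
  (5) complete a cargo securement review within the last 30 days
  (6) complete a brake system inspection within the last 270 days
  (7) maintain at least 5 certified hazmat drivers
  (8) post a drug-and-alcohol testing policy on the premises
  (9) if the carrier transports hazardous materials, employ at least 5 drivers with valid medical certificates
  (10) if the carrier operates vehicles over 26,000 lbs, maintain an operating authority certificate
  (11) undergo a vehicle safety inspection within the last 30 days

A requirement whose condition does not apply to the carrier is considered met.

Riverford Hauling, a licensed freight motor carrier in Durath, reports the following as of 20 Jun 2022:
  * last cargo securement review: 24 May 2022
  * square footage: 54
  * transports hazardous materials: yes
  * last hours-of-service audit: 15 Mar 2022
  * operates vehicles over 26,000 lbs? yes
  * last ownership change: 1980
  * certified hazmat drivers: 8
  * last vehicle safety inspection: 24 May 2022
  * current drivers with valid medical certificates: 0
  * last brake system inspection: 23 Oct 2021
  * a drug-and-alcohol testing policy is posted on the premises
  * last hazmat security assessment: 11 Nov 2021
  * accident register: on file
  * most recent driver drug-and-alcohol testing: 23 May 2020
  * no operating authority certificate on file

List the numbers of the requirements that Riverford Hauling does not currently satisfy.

1, 2, 3, 9, 10

1. driver drug-and-alcohol testing 758 days ago vs limit 730 → not met
2. hours-of-service audit 97 days ago vs limit 90 → not met
3. hazmat security assessment 221 days ago vs limit 180 → not met
4. accident register present → met
5. cargo securement review 27 days ago vs limit 30 → met
6. brake system inspection 240 days ago vs limit 270 → met
7. certified hazmat drivers 8 ≥ 5 → met
8. drug-and-alcohol testing policy present → met
9. condition 'transports hazardous materials' holds; drivers with valid medical certificates 0 < 5 → not met
10. condition 'operates vehicles over 26,000 lbs' holds; operating authority certificate absent → not met
11. vehicle safety inspection 27 days ago vs limit 30 → met
Not met: 1, 2, 3, 9, 10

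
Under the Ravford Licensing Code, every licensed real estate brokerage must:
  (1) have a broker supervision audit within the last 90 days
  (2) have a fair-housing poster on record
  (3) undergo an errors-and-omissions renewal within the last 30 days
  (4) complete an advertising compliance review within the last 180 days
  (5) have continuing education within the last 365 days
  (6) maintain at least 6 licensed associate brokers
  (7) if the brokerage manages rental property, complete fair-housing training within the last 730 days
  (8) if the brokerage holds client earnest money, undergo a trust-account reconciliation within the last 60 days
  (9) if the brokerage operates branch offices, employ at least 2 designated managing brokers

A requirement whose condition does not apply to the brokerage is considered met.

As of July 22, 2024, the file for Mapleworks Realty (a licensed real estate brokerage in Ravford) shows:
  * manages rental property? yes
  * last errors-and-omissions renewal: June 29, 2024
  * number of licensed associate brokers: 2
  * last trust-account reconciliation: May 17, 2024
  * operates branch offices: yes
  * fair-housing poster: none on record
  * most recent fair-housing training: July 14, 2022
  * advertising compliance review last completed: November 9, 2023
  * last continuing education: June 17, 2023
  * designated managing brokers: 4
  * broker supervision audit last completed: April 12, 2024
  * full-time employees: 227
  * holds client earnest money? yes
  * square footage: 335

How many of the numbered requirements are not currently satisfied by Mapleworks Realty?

7

1. broker supervision audit 101 days ago vs limit 90 → not met
2. fair-housing poster absent → not met
3. errors-and-omissions renewal 23 days ago vs limit 30 → met
4. advertising compliance review 256 days ago vs limit 180 → not met
5. continuing education 401 days ago vs limit 365 → not met
6. licensed associate brokers 2 < 6 → not met
7. condition 'manages rental property' holds; fair-housing training 739 days ago vs limit 730 → not met
8. condition 'holds client earnest money' holds; trust-account reconciliation 66 days ago vs limit 60 → not met
9. condition 'operates branch offices' holds; designated managing brokers 4 ≥ 2 → met
Not met: 7 of 9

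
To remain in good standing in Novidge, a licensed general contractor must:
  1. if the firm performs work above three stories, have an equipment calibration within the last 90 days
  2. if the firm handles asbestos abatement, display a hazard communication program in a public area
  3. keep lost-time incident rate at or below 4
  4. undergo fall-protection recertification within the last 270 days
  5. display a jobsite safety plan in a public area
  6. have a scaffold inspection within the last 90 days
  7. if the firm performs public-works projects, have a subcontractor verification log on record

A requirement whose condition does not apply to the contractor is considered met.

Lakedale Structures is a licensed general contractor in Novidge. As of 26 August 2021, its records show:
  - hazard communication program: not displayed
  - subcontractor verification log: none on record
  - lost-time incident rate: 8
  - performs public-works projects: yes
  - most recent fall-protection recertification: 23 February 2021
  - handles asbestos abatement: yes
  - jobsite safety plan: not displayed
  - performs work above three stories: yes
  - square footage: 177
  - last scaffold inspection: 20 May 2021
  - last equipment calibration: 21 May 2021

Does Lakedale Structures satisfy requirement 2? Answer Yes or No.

No

2. condition 'handles asbestos abatement' holds; hazard communication program absent → not met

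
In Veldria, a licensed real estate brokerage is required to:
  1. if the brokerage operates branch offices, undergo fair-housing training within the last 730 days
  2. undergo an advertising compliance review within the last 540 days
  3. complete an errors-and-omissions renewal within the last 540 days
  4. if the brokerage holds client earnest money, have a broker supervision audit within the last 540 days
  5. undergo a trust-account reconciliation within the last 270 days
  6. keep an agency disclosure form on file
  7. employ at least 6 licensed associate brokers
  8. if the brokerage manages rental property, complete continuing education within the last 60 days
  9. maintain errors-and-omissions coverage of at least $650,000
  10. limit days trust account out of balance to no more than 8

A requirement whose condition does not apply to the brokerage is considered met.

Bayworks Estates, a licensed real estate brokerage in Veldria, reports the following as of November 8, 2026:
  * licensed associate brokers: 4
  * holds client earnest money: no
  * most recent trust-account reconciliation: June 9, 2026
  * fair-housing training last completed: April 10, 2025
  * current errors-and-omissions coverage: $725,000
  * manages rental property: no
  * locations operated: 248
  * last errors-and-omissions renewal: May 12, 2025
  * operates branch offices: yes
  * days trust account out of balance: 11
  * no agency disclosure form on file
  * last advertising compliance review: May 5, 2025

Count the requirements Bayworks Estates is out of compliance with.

5

1. condition 'operates branch offices' holds; fair-housing training 577 days ago vs limit 730 → met
2. advertising compliance review 552 days ago vs limit 540 → not met
3. errors-and-omissions renewal 545 days ago vs limit 540 → not met
4. condition 'holds client earnest money' does not hold → requirement n/a → met
5. trust-account reconciliation 152 days ago vs limit 270 → met
6. agency disclosure form absent → not met
7. licensed associate brokers 4 < 6 → not met
8. condition 'manages rental property' does not hold → requirement n/a → met
9. errors-and-omissions coverage $725,000 ≥ $650,000 → met
10. days trust account out of balance 11 > 8 → not met
Not met: 5 of 10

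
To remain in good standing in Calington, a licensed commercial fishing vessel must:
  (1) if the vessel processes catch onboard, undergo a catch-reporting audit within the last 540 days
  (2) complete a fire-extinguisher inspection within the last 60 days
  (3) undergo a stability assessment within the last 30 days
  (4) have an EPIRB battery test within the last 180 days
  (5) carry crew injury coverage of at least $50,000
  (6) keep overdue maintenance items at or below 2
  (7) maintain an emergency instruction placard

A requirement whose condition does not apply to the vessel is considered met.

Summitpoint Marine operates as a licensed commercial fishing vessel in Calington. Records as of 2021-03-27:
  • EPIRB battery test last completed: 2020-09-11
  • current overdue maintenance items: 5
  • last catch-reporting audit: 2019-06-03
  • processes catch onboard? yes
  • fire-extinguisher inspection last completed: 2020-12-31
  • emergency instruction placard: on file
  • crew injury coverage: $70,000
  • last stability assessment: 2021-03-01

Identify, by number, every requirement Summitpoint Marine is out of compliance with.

1, 2, 4, 6

1. condition 'processes catch onboard' holds; catch-reporting audit 663 days ago vs limit 540 → not met
2. fire-extinguisher inspection 86 days ago vs limit 60 → not met
3. stability assessment 26 days ago vs limit 30 → met
4. EPIRB battery test 197 days ago vs limit 180 → not met
5. crew injury coverage $70,000 ≥ $50,000 → met
6. overdue maintenance items 5 > 2 → not met
7. emergency instruction placard present → met
Not met: 1, 2, 4, 6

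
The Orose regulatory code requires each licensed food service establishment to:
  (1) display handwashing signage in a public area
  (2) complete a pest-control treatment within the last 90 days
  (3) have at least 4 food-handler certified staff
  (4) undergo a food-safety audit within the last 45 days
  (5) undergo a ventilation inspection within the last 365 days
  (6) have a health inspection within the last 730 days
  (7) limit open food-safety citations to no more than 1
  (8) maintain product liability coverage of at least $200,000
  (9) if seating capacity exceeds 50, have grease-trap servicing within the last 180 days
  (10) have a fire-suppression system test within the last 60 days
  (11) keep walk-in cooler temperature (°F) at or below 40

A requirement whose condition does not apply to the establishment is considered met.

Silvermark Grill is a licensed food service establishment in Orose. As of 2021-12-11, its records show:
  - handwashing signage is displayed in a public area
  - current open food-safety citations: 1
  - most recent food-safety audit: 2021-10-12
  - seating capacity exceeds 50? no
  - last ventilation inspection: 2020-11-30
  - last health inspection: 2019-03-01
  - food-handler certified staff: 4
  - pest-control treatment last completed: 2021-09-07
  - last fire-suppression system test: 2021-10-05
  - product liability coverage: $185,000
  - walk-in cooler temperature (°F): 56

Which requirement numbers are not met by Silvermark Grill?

1. handwashing signage present → met
2. pest-control treatment 95 days ago vs limit 90 → not met
3. food-handler certified staff 4 ≥ 4 → met
4. food-safety audit 60 days ago vs limit 45 → not met
5. ventilation inspection 376 days ago vs limit 365 → not met
6. health inspection 1016 days ago vs limit 730 → not met
7. open food-safety citations 1 ≤ 1 → met
8. product liability coverage $185,000 < $200,000 → not met
9. condition 'seating capacity exceeds 50' does not hold → requirement n/a → met
10. fire-suppression system test 67 days ago vs limit 60 → not met
11. walk-in cooler temperature (°F) 56 > 40 → not met
Not met: 2, 4, 5, 6, 8, 10, 11

2, 4, 5, 6, 8, 10, 11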